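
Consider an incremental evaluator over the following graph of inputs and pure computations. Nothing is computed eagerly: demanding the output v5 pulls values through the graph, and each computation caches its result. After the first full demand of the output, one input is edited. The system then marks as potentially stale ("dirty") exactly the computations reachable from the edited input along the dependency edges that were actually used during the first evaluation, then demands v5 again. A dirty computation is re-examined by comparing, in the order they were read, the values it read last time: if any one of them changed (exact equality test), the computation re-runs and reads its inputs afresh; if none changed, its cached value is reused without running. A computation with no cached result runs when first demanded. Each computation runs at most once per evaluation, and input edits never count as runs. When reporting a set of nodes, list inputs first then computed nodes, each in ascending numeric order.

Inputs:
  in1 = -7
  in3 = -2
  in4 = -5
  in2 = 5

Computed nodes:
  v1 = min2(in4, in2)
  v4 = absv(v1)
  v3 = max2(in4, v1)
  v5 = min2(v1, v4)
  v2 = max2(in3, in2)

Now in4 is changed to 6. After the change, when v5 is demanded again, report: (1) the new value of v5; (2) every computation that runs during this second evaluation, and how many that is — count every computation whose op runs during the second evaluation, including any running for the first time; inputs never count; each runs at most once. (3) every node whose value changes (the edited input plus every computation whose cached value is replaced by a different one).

Initial pass — values computed on the first demand:
  v1 = min2(-5, 5) = -5
  v4 = absv(-5) = 5
  v5 = min2(-5, 5) = -5

Second demand — change propagation:
  v1: re-runs because in4 -5->6; new result 5.
  v4: re-runs because v1 -5->5; new result 5 (unchanged).
  v5: re-runs because v1 -5->5; new result 5.

v5 now evaluates to 5.
Run set: v1, v4, v5 (3 run).
Changed values: in4, v1, v5.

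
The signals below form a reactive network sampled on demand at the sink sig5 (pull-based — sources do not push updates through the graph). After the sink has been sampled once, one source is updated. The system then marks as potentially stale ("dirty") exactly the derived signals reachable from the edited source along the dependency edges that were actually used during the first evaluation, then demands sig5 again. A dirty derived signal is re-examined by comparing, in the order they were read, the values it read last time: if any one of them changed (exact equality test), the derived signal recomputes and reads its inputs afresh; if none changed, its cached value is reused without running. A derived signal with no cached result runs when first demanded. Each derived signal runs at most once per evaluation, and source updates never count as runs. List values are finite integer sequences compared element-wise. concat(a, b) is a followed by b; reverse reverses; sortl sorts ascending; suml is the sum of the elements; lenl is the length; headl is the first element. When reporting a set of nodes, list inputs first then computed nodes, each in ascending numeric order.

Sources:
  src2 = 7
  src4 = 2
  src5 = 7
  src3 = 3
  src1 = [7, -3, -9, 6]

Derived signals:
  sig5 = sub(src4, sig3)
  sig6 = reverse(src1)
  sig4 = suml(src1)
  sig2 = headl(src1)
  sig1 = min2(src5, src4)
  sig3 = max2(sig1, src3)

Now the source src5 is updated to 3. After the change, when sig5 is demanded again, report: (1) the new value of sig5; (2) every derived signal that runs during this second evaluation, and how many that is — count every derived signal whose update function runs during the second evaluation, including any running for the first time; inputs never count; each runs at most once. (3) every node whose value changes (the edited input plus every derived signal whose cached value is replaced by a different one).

sig5 now evaluates to -1.
Run set: sig1 (1 run).
Changed values: src5.
The important point: sig1 recomputes to an identical value, and the output ends up unchanged.

Initial pass — values computed on the first demand:
  sig1 = min2(7, 2) = 2
  sig3 = max2(2, 3) = 3
  sig5 = sub(2, 3) = -1

Second demand — change propagation:
  sig1: re-runs because src5 7->3; new result 2 (unchanged).
  sig3: re-examined; everything it read last time is the same (sig1 unchanged, src3 unchanged) — cache 3 kept, no run.
  sig5: re-examined; everything it read last time is the same (src4 unchanged, sig3 unchanged) — cache -1 kept, no run.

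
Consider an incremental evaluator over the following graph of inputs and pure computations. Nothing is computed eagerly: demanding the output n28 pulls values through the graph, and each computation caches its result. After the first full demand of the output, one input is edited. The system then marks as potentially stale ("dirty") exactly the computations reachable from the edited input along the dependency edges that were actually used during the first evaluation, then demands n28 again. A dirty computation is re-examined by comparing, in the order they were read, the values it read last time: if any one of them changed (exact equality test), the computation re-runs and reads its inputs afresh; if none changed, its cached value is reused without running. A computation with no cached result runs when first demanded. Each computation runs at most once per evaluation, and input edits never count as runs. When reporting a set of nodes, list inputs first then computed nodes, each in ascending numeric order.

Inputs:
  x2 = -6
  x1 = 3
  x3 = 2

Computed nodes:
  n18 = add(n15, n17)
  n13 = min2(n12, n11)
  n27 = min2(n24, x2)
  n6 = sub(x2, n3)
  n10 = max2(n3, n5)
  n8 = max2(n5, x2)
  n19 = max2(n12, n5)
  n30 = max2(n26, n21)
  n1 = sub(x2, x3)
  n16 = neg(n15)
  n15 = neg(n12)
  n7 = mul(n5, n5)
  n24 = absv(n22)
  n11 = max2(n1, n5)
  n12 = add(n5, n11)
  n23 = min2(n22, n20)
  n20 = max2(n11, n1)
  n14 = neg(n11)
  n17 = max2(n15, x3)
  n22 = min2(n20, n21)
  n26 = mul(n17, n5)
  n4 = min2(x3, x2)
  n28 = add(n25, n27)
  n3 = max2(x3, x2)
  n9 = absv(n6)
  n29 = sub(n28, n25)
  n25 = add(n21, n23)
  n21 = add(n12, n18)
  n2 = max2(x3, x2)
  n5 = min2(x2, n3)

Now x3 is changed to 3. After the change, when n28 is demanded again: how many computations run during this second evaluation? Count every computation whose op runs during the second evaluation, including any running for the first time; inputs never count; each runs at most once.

Run set: n1, n3, n5, n11, n17, n20 (6 run).
The important point: at n12 every value read last time is unchanged, so the dirty flag clears without a run.

Initial pass — values computed on the first demand:
  n1 = sub(-6, 2) = -8
  n3 = max2(2, -6) = 2
  n5 = min2(-6, 2) = -6
  n11 = max2(-8, -6) = -6
  n12 = add(-6, -6) = -12
  n15 = neg(-12) = 12
  n17 = max2(12, 2) = 12
  n18 = add(12, 12) = 24
  n20 = max2(-6, -8) = -6
  n21 = add(-12, 24) = 12
  n22 = min2(-6, 12) = -6
  n23 = min2(-6, -6) = -6
  n24 = absv(-6) = 6
  n25 = add(12, -6) = 6
  n27 = min2(6, -6) = -6
  n28 = add(6, -6) = 0

Second demand — change propagation:
  n1: re-runs because x3 2->3; new result -9.
  n3: re-runs because x3 2->3; new result 3.
  n5: re-runs because n3 2->3; new result -6 (unchanged).
  n11: re-runs because n1 -8->-9; new result -6 (unchanged).
  n12: re-examined; everything it read last time is the same (n5 unchanged, n11 unchanged) — cache -12 kept, no run.
  n15: re-examined; everything it read last time is the same (n12 unchanged) — cache 12 kept, no run.
  n17: re-runs because x3 2->3; new result 12 (unchanged).
  n18: re-examined; everything it read last time is the same (n15 unchanged, n17 unchanged) — cache 24 kept, no run.
  n20: re-runs because n1 -8->-9; new result -6 (unchanged).
  n21: re-examined; everything it read last time is the same (n12 unchanged, n18 unchanged) — cache 12 kept, no run.
  n22: re-examined; everything it read last time is the same (n20 unchanged, n21 unchanged) — cache -6 kept, no run.
  n23: re-examined; everything it read last time is the same (n22 unchanged, n20 unchanged) — cache -6 kept, no run.
  n24: re-examined; everything it read last time is the same (n22 unchanged) — cache 6 kept, no run.
  n25: re-examined; everything it read last time is the same (n21 unchanged, n23 unchanged) — cache 6 kept, no run.
  n27: re-examined; everything it read last time is the same (n24 unchanged, x2 unchanged) — cache -6 kept, no run.
  n28: re-examined; everything it read last time is the same (n25 unchanged, n27 unchanged) — cache 0 kept, no run.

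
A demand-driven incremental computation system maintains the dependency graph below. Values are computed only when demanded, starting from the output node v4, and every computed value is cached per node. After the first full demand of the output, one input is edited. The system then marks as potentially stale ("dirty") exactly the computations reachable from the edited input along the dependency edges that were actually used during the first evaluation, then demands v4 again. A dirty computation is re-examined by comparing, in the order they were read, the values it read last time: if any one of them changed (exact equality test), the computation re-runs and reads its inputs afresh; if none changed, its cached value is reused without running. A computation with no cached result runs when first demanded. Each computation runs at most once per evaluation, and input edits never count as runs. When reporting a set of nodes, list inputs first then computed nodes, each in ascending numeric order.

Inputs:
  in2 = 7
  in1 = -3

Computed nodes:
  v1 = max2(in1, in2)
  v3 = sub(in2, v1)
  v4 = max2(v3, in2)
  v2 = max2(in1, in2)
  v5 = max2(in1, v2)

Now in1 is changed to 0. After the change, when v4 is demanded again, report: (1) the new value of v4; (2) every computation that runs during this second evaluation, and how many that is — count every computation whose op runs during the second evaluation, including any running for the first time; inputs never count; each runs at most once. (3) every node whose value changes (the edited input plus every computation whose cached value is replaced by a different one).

New value of v4: 7.
Computations that run: v1 — 1 in total.
Values that change: in1.
Key observation: the change is absorbed at v1 — it re-runs but produces the same value, and the output's value is unchanged.

First evaluation (everything demanded from the output):
  v1 = max2(-3, 7) = 7
  v3 = sub(7, 7) = 0
  v4 = max2(0, 7) = 7

Propagation after the edit:
  v1: runs — in1 -3->0; result 7 (same value as before).
  v3: checked — values it read are unchanged (in2 unchanged, v1 unchanged); reused cached 0 without running.
  v4: checked — values it read are unchanged (v3 unchanged, in2 unchanged); reused cached 7 without running.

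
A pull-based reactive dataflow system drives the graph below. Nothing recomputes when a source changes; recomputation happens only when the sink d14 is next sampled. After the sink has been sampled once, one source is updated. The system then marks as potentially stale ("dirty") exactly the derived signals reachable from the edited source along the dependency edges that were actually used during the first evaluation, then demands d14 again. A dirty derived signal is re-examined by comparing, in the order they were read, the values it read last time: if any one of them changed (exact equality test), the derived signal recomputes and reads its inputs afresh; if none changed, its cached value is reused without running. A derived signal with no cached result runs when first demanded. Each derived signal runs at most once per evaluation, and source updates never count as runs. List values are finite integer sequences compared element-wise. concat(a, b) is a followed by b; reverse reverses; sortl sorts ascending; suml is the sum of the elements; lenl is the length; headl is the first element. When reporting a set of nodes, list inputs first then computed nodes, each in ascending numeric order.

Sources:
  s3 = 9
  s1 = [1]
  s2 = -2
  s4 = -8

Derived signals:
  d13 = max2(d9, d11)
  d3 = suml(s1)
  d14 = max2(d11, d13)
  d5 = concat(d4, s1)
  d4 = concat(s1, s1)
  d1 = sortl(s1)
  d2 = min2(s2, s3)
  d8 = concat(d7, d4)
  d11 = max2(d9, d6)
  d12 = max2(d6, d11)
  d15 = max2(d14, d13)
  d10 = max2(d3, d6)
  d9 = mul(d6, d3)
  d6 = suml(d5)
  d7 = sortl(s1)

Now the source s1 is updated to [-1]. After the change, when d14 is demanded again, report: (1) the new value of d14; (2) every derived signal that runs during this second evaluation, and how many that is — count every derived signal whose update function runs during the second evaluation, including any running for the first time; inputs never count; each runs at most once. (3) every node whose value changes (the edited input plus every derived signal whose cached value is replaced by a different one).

New value of d14: 3.
Derived signals that run: d3, d4, d5, d6, d9, d11 — 6 in total.
Values that change: s1, d3, d4, d5, d6.
Key observation: the cutoff stops propagation at d13 — its inputs' values are unchanged, so it reuses its cache.

First evaluation (everything demanded from the output):
  d3 = suml([1]) = 1
  d4 = concat([1], [1]) = [1, 1]
  d5 = concat([1, 1], [1]) = [1, 1, 1]
  d6 = suml([1, 1, 1]) = 3
  d9 = mul(3, 1) = 3
  d11 = max2(3, 3) = 3
  d13 = max2(3, 3) = 3
  d14 = max2(3, 3) = 3

Propagation after the edit:
  d3: runs — s1 [1]->[-1]; result -1.
  d4: runs — s1 [1]->[-1]; s1 [1]->[-1]; result [-1, -1].
  d5: runs — d4 [1, 1]->[-1, -1]; s1 [1]->[-1]; result [-1, -1, -1].
  d6: runs — d5 [1, 1, 1]->[-1, -1, -1]; result -3.
  d9: runs — d6 3->-3; d3 1->-1; result 3 (same value as before).
  d11: runs — d6 3->-3; result 3 (same value as before).
  d13: checked — values it read are unchanged (d9 unchanged, d11 unchanged); reused cached 3 without running.
  d14: checked — values it read are unchanged (d11 unchanged, d13 unchanged); reused cached 3 without running.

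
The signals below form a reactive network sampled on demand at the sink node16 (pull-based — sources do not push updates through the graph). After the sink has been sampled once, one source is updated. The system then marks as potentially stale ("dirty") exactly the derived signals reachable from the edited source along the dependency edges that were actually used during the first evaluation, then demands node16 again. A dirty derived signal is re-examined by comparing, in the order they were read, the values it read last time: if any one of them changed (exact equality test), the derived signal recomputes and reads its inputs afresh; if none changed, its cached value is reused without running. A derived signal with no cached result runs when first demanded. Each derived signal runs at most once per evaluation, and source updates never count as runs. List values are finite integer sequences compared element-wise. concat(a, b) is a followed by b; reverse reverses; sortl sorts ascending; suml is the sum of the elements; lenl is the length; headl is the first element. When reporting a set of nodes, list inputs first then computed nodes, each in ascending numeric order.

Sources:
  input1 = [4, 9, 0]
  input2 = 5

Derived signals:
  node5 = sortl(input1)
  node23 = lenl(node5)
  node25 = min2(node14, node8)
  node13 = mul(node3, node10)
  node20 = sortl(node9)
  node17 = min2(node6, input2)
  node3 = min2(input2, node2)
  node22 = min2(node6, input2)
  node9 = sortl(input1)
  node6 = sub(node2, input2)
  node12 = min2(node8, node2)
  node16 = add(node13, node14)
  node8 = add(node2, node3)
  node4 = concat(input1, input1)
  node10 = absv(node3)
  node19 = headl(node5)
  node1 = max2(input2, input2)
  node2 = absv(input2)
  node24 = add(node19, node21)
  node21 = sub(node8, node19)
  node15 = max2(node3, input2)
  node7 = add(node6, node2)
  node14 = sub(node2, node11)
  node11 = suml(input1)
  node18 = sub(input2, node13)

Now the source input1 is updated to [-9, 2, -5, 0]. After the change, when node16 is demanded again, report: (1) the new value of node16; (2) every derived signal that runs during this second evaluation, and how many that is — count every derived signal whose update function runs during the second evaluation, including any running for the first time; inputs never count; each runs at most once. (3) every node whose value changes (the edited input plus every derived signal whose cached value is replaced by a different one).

node16 now evaluates to 42.
Run set: node11, node14, node16 (3 run).
Changed values: input1, node11, node14, node16.

Initial pass — values computed on the first demand:
  node2 = absv(5) = 5
  node3 = min2(5, 5) = 5
  node10 = absv(5) = 5
  node11 = suml([4, 9, 0]) = 13
  node13 = mul(5, 5) = 25
  node14 = sub(5, 13) = -8
  node16 = add(25, -8) = 17

Second demand — change propagation:
  node11: re-runs because input1 [4, 9, 0]->[-9, 2, -5, 0]; new result -12.
  node14: re-runs because node11 13->-12; new result 17.
  node16: re-runs because node14 -8->17; new result 42.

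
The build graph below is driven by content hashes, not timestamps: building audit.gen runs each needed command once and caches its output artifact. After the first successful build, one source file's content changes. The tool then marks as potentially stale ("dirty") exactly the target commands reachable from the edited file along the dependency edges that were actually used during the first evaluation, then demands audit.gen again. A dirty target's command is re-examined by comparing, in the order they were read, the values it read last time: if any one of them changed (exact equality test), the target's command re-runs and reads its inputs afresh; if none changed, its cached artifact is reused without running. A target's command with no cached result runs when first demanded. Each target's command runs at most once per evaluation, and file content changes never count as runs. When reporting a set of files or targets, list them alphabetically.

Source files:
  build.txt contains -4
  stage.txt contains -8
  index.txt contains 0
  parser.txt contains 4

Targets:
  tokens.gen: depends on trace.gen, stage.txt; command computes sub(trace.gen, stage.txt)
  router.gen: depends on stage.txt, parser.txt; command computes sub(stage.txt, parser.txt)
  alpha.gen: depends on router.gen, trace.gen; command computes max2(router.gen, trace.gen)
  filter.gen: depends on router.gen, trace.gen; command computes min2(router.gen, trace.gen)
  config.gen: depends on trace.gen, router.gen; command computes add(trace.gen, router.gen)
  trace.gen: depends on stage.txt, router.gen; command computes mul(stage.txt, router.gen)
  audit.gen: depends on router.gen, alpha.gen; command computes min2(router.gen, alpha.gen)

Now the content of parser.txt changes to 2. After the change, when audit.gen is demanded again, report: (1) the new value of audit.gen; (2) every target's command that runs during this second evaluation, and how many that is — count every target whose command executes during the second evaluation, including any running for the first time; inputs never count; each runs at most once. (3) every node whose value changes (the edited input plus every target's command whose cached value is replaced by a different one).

audit.gen now evaluates to -10.
Run set: alpha.gen, audit.gen, router.gen, trace.gen (4 run).
Changed values: alpha.gen, audit.gen, parser.txt, router.gen, trace.gen.

Initial pass — values computed on the first demand:
  router.gen = sub(-8, 4) = -12
  trace.gen = mul(-8, -12) = 96
  alpha.gen = max2(-12, 96) = 96
  audit.gen = min2(-12, 96) = -12

Second demand — change propagation:
  router.gen: re-runs because parser.txt 4->2; new result -10.
  trace.gen: re-runs because router.gen -12->-10; new result 80.
  alpha.gen: re-runs because router.gen -12->-10; trace.gen 96->80; new result 80.
  audit.gen: re-runs because router.gen -12->-10; alpha.gen 96->80; new result -10.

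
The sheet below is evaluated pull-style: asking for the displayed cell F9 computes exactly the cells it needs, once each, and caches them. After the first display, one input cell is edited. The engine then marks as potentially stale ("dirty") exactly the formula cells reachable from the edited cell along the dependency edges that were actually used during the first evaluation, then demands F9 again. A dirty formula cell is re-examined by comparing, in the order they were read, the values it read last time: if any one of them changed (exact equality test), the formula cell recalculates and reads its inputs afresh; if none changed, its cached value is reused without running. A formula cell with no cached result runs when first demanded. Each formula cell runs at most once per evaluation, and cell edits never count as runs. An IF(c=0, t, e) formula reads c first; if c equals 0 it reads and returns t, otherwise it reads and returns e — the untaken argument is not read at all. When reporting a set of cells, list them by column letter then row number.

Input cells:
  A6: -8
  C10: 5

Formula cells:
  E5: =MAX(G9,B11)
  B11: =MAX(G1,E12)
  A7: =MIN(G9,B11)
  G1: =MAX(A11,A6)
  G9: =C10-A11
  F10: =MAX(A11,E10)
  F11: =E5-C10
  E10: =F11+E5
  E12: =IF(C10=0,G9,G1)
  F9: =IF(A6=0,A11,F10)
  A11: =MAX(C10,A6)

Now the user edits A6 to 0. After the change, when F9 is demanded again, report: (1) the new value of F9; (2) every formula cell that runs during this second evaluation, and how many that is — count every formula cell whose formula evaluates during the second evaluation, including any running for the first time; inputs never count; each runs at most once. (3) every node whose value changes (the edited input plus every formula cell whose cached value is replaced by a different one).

Demanding F9 again yields 5.
2 formula cells run: A11, F9.
The nodes whose values change: A6.
Note the branch switch — demand abandons B11, E5, E10, E12, F10, F11, G1, G9, which are never re-examined.

First demand of the output computes:
  A11 = MAX(5, -8) = 5
  G1 = MAX(5, -8) = 5
  G9 = 5 - 5 = 0
  E12 = IF(C10=0: C10=5 -> else branch G1) = 5
  B11 = MAX(5, 5) = 5
  E5 = MAX(0, 5) = 5
  F11 = 5 - 5 = 0
  E10 = 0 + 5 = 5
  F10 = MAX(5, 5) = 5
  F9 = IF(A6=0: A6=-8 -> else branch F10) = 5

After the edit, cleaning proceeds:
  A11: a read changed (A6 -8->0) — executes, giving 5 — identical to its old value.
  G1: stays stale; no demand reaches it after the flip.
  G9: stays stale; no demand reaches it after the flip.
  E12: stays stale; no demand reaches it after the flip.
  B11: stays stale; no demand reaches it after the flip.
  E5: stays stale; no demand reaches it after the flip.
  F11: stays stale; no demand reaches it after the flip.
  E10: stays stale; no demand reaches it after the flip.
  F10: stays stale; no demand reaches it after the flip.
  F9: a read changed (A6 -8->0) — executes, giving 5 — identical to its old value.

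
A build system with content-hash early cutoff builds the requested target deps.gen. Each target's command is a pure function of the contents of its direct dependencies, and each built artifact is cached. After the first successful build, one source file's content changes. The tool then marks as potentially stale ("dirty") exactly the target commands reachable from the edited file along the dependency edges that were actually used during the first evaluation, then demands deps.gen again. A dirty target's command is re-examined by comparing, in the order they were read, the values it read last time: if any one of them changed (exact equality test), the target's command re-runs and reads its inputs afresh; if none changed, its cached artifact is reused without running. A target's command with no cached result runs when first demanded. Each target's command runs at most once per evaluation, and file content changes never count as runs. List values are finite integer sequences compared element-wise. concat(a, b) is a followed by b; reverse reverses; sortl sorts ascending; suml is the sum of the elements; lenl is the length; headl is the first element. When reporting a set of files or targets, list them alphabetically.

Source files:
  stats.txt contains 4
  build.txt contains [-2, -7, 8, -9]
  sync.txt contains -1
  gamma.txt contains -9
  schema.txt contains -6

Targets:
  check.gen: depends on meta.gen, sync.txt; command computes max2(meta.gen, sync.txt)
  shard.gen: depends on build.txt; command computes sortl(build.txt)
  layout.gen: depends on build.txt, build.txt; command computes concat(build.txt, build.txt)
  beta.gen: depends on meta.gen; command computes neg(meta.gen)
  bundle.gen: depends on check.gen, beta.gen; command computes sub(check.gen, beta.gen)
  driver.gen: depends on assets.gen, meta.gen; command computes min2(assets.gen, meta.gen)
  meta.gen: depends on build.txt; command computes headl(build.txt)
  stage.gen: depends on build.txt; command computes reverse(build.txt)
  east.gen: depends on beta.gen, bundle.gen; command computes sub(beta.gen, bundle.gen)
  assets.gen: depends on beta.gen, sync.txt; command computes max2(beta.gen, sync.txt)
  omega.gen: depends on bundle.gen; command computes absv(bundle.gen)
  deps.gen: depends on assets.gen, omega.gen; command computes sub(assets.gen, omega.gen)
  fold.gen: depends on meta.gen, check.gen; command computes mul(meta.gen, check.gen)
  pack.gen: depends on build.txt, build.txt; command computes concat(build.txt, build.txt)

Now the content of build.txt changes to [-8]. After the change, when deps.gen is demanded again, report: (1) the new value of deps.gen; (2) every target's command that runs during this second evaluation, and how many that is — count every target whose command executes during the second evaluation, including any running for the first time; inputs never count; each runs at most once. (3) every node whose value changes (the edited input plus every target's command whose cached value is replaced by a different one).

New value of deps.gen: -1.
Target commands that run: assets.gen, beta.gen, bundle.gen, check.gen, deps.gen, meta.gen, omega.gen — 7 in total.
Values that change: assets.gen, beta.gen, build.txt, bundle.gen, meta.gen, omega.gen.

First evaluation (everything demanded from the output):
  meta.gen = headl([-2, -7, 8, -9]) = -2
  beta.gen = neg(-2) = 2
  assets.gen = max2(2, -1) = 2
  check.gen = max2(-2, -1) = -1
  bundle.gen = sub(-1, 2) = -3
  omega.gen = absv(-3) = 3
  deps.gen = sub(2, 3) = -1

Propagation after the edit:
  meta.gen: runs — build.txt [-2, -7, 8, -9]->[-8]; result -8.
  beta.gen: runs — meta.gen -2->-8; result 8.
  assets.gen: runs — beta.gen 2->8; result 8.
  check.gen: runs — meta.gen -2->-8; result -1 (same value as before).
  bundle.gen: runs — beta.gen 2->8; result -9.
  omega.gen: runs — bundle.gen -3->-9; result 9.
  deps.gen: runs — assets.gen 2->8; omega.gen 3->9; result -1 (same value as before).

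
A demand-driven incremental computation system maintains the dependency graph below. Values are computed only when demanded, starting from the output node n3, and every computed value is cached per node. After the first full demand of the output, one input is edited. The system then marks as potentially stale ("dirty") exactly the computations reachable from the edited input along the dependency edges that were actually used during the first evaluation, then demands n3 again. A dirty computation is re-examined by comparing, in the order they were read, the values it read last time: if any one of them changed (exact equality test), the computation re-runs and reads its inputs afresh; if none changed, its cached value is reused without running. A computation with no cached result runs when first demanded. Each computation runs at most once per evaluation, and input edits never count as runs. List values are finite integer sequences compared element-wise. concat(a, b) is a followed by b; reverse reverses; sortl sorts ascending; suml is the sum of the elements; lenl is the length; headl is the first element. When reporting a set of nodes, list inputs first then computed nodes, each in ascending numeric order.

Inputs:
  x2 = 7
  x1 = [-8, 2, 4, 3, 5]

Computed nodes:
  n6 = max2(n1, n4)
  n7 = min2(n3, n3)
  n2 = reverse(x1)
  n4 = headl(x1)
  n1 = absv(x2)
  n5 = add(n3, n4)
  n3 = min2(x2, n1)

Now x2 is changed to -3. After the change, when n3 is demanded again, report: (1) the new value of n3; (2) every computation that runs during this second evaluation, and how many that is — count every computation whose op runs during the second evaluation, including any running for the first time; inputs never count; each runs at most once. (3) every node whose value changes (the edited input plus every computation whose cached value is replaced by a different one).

New value of n3: -3.
Computations that run: n1, n3 — 2 in total.
Values that change: x2, n1, n3.

First evaluation (everything demanded from the output):
  n1 = absv(7) = 7
  n3 = min2(7, 7) = 7

Propagation after the edit:
  n1: runs — x2 7->-3; result 3.
  n3: runs — x2 7->-3; n1 7->3; result -3.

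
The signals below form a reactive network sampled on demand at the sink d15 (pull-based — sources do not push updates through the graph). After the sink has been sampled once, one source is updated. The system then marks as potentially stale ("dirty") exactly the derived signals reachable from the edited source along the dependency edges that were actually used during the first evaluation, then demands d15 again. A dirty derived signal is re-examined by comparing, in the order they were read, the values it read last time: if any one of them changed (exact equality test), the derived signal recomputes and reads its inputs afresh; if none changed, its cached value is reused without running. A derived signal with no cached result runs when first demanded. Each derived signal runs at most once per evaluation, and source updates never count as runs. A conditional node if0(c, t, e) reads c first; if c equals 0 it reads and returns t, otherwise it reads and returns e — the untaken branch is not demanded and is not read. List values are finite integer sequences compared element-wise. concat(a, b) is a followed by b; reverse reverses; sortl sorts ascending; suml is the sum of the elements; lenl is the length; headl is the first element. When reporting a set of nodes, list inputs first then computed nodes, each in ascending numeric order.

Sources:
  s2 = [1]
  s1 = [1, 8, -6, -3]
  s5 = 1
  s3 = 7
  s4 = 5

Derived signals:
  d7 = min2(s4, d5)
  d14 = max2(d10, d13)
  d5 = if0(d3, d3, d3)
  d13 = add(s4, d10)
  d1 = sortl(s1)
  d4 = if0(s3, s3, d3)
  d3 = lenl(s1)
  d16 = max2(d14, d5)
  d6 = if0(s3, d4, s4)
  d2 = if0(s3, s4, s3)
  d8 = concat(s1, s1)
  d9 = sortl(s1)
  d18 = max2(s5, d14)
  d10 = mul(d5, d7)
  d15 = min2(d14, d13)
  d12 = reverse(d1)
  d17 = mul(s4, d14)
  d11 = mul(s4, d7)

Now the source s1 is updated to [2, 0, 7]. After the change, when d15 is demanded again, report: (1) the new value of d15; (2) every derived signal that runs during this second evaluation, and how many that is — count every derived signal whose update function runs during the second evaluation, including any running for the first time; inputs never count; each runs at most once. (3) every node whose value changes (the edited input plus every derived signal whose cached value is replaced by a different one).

d15 now evaluates to 14.
Run set: d3, d5, d7, d10, d13, d14, d15 (7 run).
Changed values: s1, d3, d5, d7, d10, d13, d14, d15.

Initial pass — values computed on the first demand:
  d3 = lenl([1, 8, -6, -3]) = 4
  d5 = if0(d3=4 -> else branch d3) = 4
  d7 = min2(5, 4) = 4
  d10 = mul(4, 4) = 16
  d13 = add(5, 16) = 21
  d14 = max2(16, 21) = 21
  d15 = min2(21, 21) = 21

Second demand — change propagation:
  d3: re-runs because s1 [1, 8, -6, -3]->[2, 0, 7]; new result 3.
  d5: re-runs because d3 4->3; d3 4->3; new result 3.
  d7: re-runs because d5 4->3; new result 3.
  d10: re-runs because d5 4->3; d7 4->3; new result 9.
  d13: re-runs because d10 16->9; new result 14.
  d14: re-runs because d10 16->9; d13 21->14; new result 14.
  d15: re-runs because d14 21->14; d13 21->14; new result 14.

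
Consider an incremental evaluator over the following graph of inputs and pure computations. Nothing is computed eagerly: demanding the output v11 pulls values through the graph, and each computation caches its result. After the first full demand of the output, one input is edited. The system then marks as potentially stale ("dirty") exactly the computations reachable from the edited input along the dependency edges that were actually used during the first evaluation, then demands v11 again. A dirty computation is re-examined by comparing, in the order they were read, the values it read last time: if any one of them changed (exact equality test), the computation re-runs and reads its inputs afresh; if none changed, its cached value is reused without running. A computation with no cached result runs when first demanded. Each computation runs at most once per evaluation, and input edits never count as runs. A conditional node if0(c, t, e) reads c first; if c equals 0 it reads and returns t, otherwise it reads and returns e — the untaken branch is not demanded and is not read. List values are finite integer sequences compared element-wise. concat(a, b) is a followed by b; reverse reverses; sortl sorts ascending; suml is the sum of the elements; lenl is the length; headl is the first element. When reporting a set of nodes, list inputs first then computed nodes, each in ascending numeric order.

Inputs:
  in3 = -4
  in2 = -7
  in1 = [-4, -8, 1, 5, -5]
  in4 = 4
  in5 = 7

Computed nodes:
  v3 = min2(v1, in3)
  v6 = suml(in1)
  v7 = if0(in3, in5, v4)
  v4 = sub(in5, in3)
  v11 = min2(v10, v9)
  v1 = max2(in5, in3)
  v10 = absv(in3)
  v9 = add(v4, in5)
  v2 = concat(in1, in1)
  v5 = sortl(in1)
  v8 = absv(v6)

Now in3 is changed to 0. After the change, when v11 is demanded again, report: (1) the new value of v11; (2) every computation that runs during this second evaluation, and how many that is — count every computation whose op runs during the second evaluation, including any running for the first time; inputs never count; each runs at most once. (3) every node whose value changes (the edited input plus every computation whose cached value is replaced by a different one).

Initial pass — values computed on the first demand:
  v4 = sub(7, -4) = 11
  v9 = add(11, 7) = 18
  v10 = absv(-4) = 4
  v11 = min2(4, 18) = 4

Second demand — change propagation:
  v4: re-runs because in3 -4->0; new result 7.
  v9: re-runs because v4 11->7; new result 14.
  v10: re-runs because in3 -4->0; new result 0.
  v11: re-runs because v10 4->0; v9 18->14; new result 0.

v11 now evaluates to 0.
Run set: v4, v9, v10, v11 (4 run).
Changed values: in3, v4, v9, v10, v11.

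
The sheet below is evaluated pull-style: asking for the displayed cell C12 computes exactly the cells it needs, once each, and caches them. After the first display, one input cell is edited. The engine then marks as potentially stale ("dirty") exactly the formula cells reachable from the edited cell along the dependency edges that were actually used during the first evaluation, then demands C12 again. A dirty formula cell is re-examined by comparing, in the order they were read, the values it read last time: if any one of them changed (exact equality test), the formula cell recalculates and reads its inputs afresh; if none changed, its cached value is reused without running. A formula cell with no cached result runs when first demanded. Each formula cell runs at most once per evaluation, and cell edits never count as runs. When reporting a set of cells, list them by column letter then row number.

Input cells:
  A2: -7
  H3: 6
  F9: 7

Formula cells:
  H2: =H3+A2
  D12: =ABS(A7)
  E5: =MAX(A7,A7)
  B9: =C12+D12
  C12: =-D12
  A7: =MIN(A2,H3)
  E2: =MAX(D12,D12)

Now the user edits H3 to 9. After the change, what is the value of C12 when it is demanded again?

Demanding C12 again yields -7.
Note the absorption at A7: it re-runs yet its value is the same, leaving the output's value untouched.

First demand of the output computes:
  A7 = MIN(-7, 6) = -7
  D12 = ABS(-7) = 7
  C12 = -(7) = -7

After the edit, cleaning proceeds:
  A7: a read changed (H3 6->9) — executes, giving -7 — identical to its old value.
  D12: dirty, but its reads are unchanged (A7 unchanged); cached 7 stands.
  C12: dirty, but its reads are unchanged (D12 unchanged); cached -7 stands.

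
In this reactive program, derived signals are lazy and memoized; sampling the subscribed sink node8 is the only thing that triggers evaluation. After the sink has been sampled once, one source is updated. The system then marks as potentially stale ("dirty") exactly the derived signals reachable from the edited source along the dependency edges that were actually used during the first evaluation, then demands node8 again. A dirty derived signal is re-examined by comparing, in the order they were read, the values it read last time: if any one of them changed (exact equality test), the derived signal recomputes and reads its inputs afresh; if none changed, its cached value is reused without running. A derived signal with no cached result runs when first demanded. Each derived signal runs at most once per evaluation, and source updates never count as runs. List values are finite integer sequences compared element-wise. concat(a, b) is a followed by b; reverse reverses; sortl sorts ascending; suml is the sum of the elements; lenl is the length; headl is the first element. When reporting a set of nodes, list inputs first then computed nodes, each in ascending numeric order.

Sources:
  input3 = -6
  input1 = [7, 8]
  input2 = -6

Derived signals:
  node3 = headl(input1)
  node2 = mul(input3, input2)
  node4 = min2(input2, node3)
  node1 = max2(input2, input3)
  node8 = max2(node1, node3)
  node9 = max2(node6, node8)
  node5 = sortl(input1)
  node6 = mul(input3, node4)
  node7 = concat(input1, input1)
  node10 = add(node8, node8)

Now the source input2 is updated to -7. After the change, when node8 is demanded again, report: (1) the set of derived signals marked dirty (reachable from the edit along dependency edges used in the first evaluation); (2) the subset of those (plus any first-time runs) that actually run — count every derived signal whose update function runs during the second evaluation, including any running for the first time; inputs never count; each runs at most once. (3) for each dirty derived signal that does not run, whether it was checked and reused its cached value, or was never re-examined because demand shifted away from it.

The edit dirties: node1, node8.
1 derived signals run: node1.
Cache hits after checking: node8.
Note the absorption at node1: it re-runs yet its value is the same, leaving the output's value untouched.

First demand of the output computes:
  node1 = max2(-6, -6) = -6
  node3 = headl([7, 8]) = 7
  node8 = max2(-6, 7) = 7

After the edit, cleaning proceeds:
  node1: a read changed (input2 -6->-7) — executes, giving -6 — identical to its old value.
  node8: dirty, but its reads are unchanged (node1 unchanged, node3 unchanged); cached 7 stands.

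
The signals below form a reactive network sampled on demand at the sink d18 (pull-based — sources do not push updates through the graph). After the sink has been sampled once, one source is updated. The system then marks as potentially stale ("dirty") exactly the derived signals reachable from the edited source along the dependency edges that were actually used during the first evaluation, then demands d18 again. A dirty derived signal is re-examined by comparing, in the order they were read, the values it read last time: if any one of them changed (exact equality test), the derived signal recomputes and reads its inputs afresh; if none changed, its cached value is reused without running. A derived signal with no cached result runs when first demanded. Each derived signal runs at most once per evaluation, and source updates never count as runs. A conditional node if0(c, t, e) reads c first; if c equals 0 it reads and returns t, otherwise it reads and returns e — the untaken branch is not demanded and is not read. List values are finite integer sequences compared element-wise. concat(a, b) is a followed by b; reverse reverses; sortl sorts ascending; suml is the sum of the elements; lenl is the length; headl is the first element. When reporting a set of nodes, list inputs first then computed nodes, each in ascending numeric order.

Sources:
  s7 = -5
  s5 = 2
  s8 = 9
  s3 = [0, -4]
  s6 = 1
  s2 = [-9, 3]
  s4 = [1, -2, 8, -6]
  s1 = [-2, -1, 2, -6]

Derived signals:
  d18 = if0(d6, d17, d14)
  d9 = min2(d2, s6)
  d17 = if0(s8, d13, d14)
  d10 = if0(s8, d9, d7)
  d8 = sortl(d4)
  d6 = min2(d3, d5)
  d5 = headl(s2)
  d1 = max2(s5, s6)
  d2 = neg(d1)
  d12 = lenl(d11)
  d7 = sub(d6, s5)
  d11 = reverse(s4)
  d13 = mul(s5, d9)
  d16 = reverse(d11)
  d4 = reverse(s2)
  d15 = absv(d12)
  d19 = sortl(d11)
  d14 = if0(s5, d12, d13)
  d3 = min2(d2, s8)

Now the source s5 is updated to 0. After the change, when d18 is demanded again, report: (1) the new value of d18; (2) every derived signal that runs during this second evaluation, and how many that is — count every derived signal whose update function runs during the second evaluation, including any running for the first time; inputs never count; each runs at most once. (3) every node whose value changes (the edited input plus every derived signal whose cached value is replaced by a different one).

Initial pass — values computed on the first demand:
  d1 = max2(2, 1) = 2
  d2 = neg(2) = -2
  d3 = min2(-2, 9) = -2
  d5 = headl([-9, 3]) = -9
  d6 = min2(-2, -9) = -9
  d9 = min2(-2, 1) = -2
  d13 = mul(2, -2) = -4
  d14 = if0(s5=2 -> else branch d13) = -4
  d18 = if0(d6=-9 -> else branch d14) = -4

Second demand — change propagation:
  d1: re-runs because s5 2->0; new result 1.
  d2: re-runs because d1 2->1; new result -1.
  d3: re-runs because d2 -2->-1; new result -1.
  d6: re-runs because d3 -2->-1; new result -9 (unchanged).
  d9: dirty yet unreached — the second evaluation never asks for it.
  d11: newly demanded (no cache) — executes and yields [-6, 8, -2, 1].
  d12: newly demanded (no cache) — executes and yields 4.
  d13: dirty yet unreached — the second evaluation never asks for it.
  d14: re-runs because s5 2->0; new result 4.
  d18: re-runs because d14 -4->4; new result 4.

The important point: the flipped condition redirects demand; d9, d13 are left stale, never re-checked.

d18 now evaluates to 4.
Run set: d1, d2, d3, d6, d11, d12, d14, d18 (8 run).
Changed values: s5, d1, d2, d3, d14, d18.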